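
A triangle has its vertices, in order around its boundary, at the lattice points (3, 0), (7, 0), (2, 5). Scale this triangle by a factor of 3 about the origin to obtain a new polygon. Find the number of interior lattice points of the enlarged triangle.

The shoelace formula gives twice the area as |(3·0 − 7·0) + (7·5 − 2·0) + (2·0 − 3·5)| = 20, so the area is 10.
Summing gcd(|Δx|,|Δy|) over the edges gives the boundary count: gcd(4,0) + gcd(5,5) + gcd(1,5) = 4+5+1 = 10.
Scaling by 3 multiplies the area by 3² = 9 (so the new area is 90) and multiplies the boundary lattice-point count by 3, giving 30.
By Pick's theorem, the interior count of the dilated polygon is 90 − 30/2 + 1 = 76.

76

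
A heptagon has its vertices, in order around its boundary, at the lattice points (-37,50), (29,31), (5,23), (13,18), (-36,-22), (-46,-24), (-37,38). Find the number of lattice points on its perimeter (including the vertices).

26

Along each edge there are gcd(|Δx|,|Δy|)+1 lattice points, so counting each shared vertex once the boundary has gcd(66,19) + gcd(24,8) + gcd(8,5) + gcd(49,40) + gcd(10,2) + gcd(9,62) + gcd(0,12) = 1+8+1+1+2+1+12 = 26.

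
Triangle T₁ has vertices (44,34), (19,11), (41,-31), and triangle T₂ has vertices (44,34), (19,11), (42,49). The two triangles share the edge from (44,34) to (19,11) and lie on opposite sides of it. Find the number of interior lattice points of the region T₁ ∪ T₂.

987

The union is the simple quadrilateral with vertices (44,34), (41,-31), (19,11), (42,49) in order.
The shoelace formula gives twice the area as |[44·(-31) − 41·34] + [41·11 − 19·(-31)] + [19·49 − 42·11] + [42·34 − 44·49]| = 1977, so the area is 1977/2.
Summing gcd(|Δx|,|Δy|) over the edges gives the boundary count: gcd(3,65) + gcd(22,42) + gcd(23,38) + gcd(2,15) = 1+2+1+1 = 5.
By Pick's theorem I = A − B/2 + 1 = 1977/2 − 5/2 + 1 = 987.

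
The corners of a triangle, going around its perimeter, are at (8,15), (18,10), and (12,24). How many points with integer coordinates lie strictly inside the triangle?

By the shoelace formula, twice the signed area is |(8·10 − 18·15) + (18·24 − 12·10) + (12·15 − 8·24)| = 110, so the area is 55.
Along each edge there are gcd(|Δx|,|Δy|)+1 lattice points, so counting each shared vertex once the boundary has gcd(10,5) + gcd(6,14) + gcd(4,9) = 5+2+1 = 8.
By Pick's theorem A = I + B/2 − 1, so I = 55 − 8/2 + 1 = 52.

52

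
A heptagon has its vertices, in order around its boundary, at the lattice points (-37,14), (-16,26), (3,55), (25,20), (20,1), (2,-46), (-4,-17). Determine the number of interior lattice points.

Using the shoelace formula, 2A = |[(-37)·26 − (-16)·14] + [(-16)·55 − 3·26] + [3·20 − 25·55] + [25·1 − 20·20] + [20·(-46) − 2·1] + [2·(-17) − (-4)·(-46)] + [(-4)·14 − (-37)·(-17)]| = 5211, so the area is 5211/2.
Summing gcd(|Δx|,|Δy|) over the edges gives the boundary count: gcd(21,12) + gcd(19,29) + gcd(22,35) + gcd(5,19) + gcd(18,47) + gcd(6,29) + gcd(33,31) = 3+1+1+1+1+1+1 = 9.
By Pick's theorem A = I + B/2 − 1, so I = 5211/2 − 9/2 + 1 = 2602.

2602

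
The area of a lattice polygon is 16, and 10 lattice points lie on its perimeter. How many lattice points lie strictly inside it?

Pick's theorem A = I + B/2 − 1 rearranges to I = A − B/2 + 1 = 16 − 10/2 + 1 = 12.

12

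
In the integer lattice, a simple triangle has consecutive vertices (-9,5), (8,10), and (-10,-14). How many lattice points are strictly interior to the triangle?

By the shoelace formula, twice the signed area is |((-9)·10 − 8·5) + (8·(-14) − (-10)·10) + ((-10)·5 − (-9)·(-14))| = 318, so the area is 159.
The number of boundary lattice points is Σ gcd(|Δx|,|Δy|) = gcd(17,5) + gcd(18,24) + gcd(1,19) = 1+6+1 = 8.
By Pick's theorem A = I + B/2 − 1, so I = 159 − 8/2 + 1 = 156.

156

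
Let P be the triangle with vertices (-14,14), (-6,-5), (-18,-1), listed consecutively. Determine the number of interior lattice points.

By the shoelace formula, twice the signed area is |((-14)·(-5) − (-6)·14) + ((-6)·(-1) − (-18)·(-5)) + ((-18)·14 − (-14)·(-1))| = 196, so the area is 98.
The number of boundary lattice points is Σ gcd(|Δx|,|Δy|) = gcd(8,19) + gcd(12,4) + gcd(4,15) = 1+4+1 = 6.
Pick's theorem gives I = A − B/2 + 1 = 98 − 6/2 + 1 = 96.

96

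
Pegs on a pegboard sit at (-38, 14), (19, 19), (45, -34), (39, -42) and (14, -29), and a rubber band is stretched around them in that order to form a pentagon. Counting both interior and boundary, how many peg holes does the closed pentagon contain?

2255

The shoelace formula gives twice the area as |[(-38)·19 − 19·14] + [19·(-34) − 45·19] + [45·(-42) − 39·(-34)] + [39·(-29) − 14·(-42)] + [14·14 − (-38)·(-29)]| = 4502, so the area is 2251.
Summing gcd(|Δx|,|Δy|) over the edges gives the boundary count: gcd(57,5) + gcd(26,53) + gcd(6,8) + gcd(25,13) + gcd(52,43) = 1+1+2+1+1 = 6.
Pick's theorem gives I = A − B/2 + 1 = 2251 − 6/2 + 1 = 2249, so the closed region contains I + B = 2249 + 6 = 2255 lattice points.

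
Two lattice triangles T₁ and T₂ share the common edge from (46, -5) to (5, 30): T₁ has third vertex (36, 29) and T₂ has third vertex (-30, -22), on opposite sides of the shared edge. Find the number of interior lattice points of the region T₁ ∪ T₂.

2199

The union is the simple quadrilateral with vertices (46, -5), (36, 29), (5, 30), (-30, -22) in order.
By the shoelace formula, twice the signed area is |(46·29 − 36·(-5)) + (36·30 − 5·29) + (5·(-22) − (-30)·30) + ((-30)·(-5) − 46·(-22))| = 4401, so the area is 4401/2.
Summing gcd(|Δx|,|Δy|) over the edges gives the boundary count: gcd(10,34) + gcd(31,1) + gcd(35,52) + gcd(76,17) = 2+1+1+1 = 5.
By Pick's theorem I = A − B/2 + 1 = 4401/2 − 5/2 + 1 = 2199.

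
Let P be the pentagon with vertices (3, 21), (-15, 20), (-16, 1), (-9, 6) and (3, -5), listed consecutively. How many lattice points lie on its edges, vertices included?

The number of boundary lattice points is Σ gcd(|Δx|,|Δy|) = gcd(18,1) + gcd(1,19) + gcd(7,5) + gcd(12,11) + gcd(0,26) = 1+1+1+1+26 = 30.

30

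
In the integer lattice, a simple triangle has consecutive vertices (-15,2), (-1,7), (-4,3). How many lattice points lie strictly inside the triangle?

Using the shoelace formula, 2A = |((-15)·7 − (-1)·2) + ((-1)·3 − (-4)·7) + ((-4)·2 − (-15)·3)| = 41, so the area is 41/2.
Summing gcd(|Δx|,|Δy|) over the edges gives the boundary count: gcd(14,5) + gcd(3,4) + gcd(11,1) = 1+1+1 = 3.
By Pick's theorem A = I + B/2 − 1, so I = 41/2 − 3/2 + 1 = 20.

20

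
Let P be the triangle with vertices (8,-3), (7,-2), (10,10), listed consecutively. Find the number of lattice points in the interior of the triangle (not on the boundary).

6

By the shoelace formula, twice the signed area is |[8·(-2) − 7·(-3)] + [7·10 − 10·(-2)] + [10·(-3) − 8·10]| = 15, so the area is 7.5.
Summing gcd(|Δx|,|Δy|) over the edges gives the boundary count: gcd(1,1) + gcd(3,12) + gcd(2,13) = 1+3+1 = 5.
By Pick's theorem A = I + B/2 − 1, so I = 7.5 − 5/2 + 1 = 6.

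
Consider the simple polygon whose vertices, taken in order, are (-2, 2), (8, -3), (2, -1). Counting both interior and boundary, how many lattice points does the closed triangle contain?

10

Using the shoelace formula, 2A = |((-2)·(-3) − 8·2) + (8·(-1) − 2·(-3)) + (2·2 − (-2)·(-1))| = 10, so the area is 5.
The number of boundary lattice points is Σ gcd(|Δx|,|Δy|) = gcd(10,5) + gcd(6,2) + gcd(4,3) = 5+2+1 = 8.
Pick's theorem gives I = A − B/2 + 1 = 5 − 8/2 + 1 = 2, so the closed region contains I + B = 2 + 8 = 10 lattice points.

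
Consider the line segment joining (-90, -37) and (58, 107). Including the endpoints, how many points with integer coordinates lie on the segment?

The number of lattice points on a segment between lattice points is gcd(|Δx|,|Δy|) + 1 = gcd(148,144) + 1 = 4 + 1 = 5.

5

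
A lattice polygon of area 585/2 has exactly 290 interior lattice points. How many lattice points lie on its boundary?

7

Pick's theorem gives A = I + B/2 − 1, so B = 2(A − I + 1) = 2(585/2 − 290 + 1) = 7.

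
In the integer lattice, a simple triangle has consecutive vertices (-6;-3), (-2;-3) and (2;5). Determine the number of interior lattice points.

9

By the shoelace formula, twice the signed area is |((-6)·(-3) − (-2)·(-3)) + ((-2)·5 − 2·(-3)) + (2·(-3) − (-6)·5)| = 32, so the area is 16.
Along each edge there are gcd(|Δx|,|Δy|)+1 lattice points, so counting each shared vertex once the boundary has gcd(4,0) + gcd(4,8) + gcd(8,8) = 4+4+8 = 16.
Pick's theorem gives I = A − B/2 + 1 = 16 − 16/2 + 1 = 9.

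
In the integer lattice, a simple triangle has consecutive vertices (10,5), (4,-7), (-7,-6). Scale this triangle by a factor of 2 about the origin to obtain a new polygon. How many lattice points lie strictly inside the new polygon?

269

By the shoelace formula, twice the signed area is |(10·(-7) − 4·5) + (4·(-6) − (-7)·(-7)) + ((-7)·5 − 10·(-6))| = 138, so the area is 69.
Summing gcd(|Δx|,|Δy|) over the edges gives the boundary count: gcd(6,12) + gcd(11,1) + gcd(17,11) = 6+1+1 = 8.
Scaling by 2 multiplies the area by 2² = 4 (so the new area is 276) and multiplies the boundary lattice-point count by 2, giving 16.
By Pick's theorem, the interior count of the dilated polygon is 276 − 16/2 + 1 = 269.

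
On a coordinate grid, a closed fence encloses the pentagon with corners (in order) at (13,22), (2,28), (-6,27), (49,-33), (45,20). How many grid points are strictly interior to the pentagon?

The shoelace formula gives twice the area as |[13·28 − 2·22] + [2·27 − (-6)·28] + [(-6)·(-33) − 49·27] + [49·20 − 45·(-33)] + [45·22 − 13·20]| = 2612, so the area is 1306.
Summing gcd(|Δx|,|Δy|) over the edges gives the boundary count: gcd(11,6) + gcd(8,1) + gcd(55,60) + gcd(4,53) + gcd(32,2) = 1+1+5+1+2 = 10.
By Pick's theorem A = I + B/2 − 1, so I = 1306 − 10/2 + 1 = 1302.

1302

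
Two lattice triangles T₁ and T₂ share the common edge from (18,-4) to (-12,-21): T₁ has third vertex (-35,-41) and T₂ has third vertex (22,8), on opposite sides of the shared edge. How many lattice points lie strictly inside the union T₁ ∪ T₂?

The union is the simple quadrilateral with vertices (18,-4), (-35,-41), (-12,-21), (22,8) in order.
The shoelace formula gives twice the area as |[18·(-41) − (-35)·(-4)] + [(-35)·(-21) − (-12)·(-41)] + [(-12)·8 − 22·(-21)] + [22·(-4) − 18·8]| = 501, so the area is 250.5.
Along each edge there are gcd(|Δx|,|Δy|)+1 lattice points, so counting each shared vertex once the boundary has gcd(53,37) + gcd(23,20) + gcd(34,29) + gcd(4,12) = 1+1+1+4 = 7.
By Pick's theorem I = A − B/2 + 1 = 250.5 − 7/2 + 1 = 248.

248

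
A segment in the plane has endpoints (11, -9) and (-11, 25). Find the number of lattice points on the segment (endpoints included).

The number of lattice points on a segment between lattice points is gcd(|Δx|,|Δy|) + 1 = gcd(22,34) + 1 = 2 + 1 = 3.

3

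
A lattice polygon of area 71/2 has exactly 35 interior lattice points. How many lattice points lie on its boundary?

Pick's theorem gives A = I + B/2 − 1, so B = 2(A − I + 1) = 2(71/2 − 35 + 1) = 3.

3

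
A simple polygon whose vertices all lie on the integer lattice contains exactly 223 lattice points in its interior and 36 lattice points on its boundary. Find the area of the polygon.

240

By Pick's theorem, A = I + B/2 − 1 = 223 + 36/2 − 1 = 240.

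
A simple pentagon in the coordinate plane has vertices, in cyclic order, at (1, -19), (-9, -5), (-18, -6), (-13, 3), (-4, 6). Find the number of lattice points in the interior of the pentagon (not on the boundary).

The shoelace formula gives twice the area as |(1·(-5) − (-9)·(-19)) + ((-9)·(-6) − (-18)·(-5)) + ((-18)·3 − (-13)·(-6)) + ((-13)·6 − (-4)·3) + ((-4)·(-19) − 1·6)| = 340, so the area is 170.
The number of boundary lattice points is Σ gcd(|Δx|,|Δy|) = gcd(10,14) + gcd(9,1) + gcd(5,9) + gcd(9,3) + gcd(5,25) = 2+1+1+3+5 = 12.
Pick's theorem gives I = A − B/2 + 1 = 170 − 12/2 + 1 = 165.

165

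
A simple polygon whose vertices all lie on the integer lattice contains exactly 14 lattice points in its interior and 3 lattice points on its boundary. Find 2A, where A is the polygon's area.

29

Pick's theorem states A = I + B/2 − 1, so A = 14 + 3/2 − 1 = 29/2.
Hence 2A = 29.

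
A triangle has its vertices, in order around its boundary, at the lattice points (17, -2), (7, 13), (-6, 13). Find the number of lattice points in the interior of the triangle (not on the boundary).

By the shoelace formula, twice the signed area is |[17·13 − 7·(-2)] + [7·13 − (-6)·13] + [(-6)·(-2) − 17·13]| = 195, so the area is 97.5.
The number of boundary lattice points is Σ gcd(|Δx|,|Δy|) = gcd(10,15) + gcd(13,0) + gcd(23,15) = 5+13+1 = 19.
Pick's theorem gives I = A − B/2 + 1 = 97.5 − 19/2 + 1 = 89.

89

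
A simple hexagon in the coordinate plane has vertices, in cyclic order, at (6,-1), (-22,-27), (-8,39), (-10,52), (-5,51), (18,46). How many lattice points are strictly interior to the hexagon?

The shoelace formula gives twice the area as |(6·(-27) − (-22)·(-1)) + ((-22)·39 − (-8)·(-27)) + ((-8)·52 − (-10)·39) + ((-10)·51 − (-5)·52) + ((-5)·46 − 18·51) + (18·(-1) − 6·46)| = 2976, so the area is 1488.
Summing gcd(|Δx|,|Δy|) over the edges gives the boundary count: gcd(28,26) + gcd(14,66) + gcd(2,13) + gcd(5,1) + gcd(23,5) + gcd(12,47) = 2+2+1+1+1+1 = 8.
By Pick's theorem A = I + B/2 − 1, so I = 1488 − 8/2 + 1 = 1485.

1485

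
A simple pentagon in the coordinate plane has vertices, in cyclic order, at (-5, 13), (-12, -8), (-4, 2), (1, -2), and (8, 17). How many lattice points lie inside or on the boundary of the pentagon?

The shoelace formula gives twice the area as |[(-5)·(-8) − (-12)·13] + [(-12)·2 − (-4)·(-8)] + [(-4)·(-2) − 1·2] + [1·17 − 8·(-2)] + [8·13 − (-5)·17]| = 368, so the area is 184.
Along each edge there are gcd(|Δx|,|Δy|)+1 lattice points, so counting each shared vertex once the boundary has gcd(7,21) + gcd(8,10) + gcd(5,4) + gcd(7,19) + gcd(13,4) = 7+2+1+1+1 = 12.
Pick's theorem gives I = A − B/2 + 1 = 184 − 12/2 + 1 = 179, so the closed region contains I + B = 179 + 12 = 191 lattice points.

191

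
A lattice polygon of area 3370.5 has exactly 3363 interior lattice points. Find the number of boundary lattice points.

Pick's theorem gives A = I + B/2 − 1, so B = 2(A − I + 1) = 2(3370.5 − 3363 + 1) = 17.

17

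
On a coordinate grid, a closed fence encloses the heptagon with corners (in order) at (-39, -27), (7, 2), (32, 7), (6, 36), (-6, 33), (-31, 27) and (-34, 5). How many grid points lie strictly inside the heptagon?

The shoelace formula gives twice the area as |[(-39)·2 − 7·(-27)] + [7·7 − 32·2] + [32·36 − 6·7] + [6·33 − (-6)·36] + [(-6)·27 − (-31)·33] + [(-31)·5 − (-34)·27] + [(-34)·(-27) − (-39)·5]| = 4357, so the area is 4357/2.
Summing gcd(|Δx|,|Δy|) over the edges gives the boundary count: gcd(46,29) + gcd(25,5) + gcd(26,29) + gcd(12,3) + gcd(25,6) + gcd(3,22) + gcd(5,32) = 1+5+1+3+1+1+1 = 13.
Pick's theorem gives I = A − B/2 + 1 = 4357/2 − 13/2 + 1 = 2173.

2173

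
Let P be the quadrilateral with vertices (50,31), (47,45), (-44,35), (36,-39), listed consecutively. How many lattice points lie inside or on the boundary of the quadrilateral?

3980

The shoelace formula gives twice the area as |(50·45 − 47·31) + (47·35 − (-44)·45) + ((-44)·(-39) − 36·35) + (36·31 − 50·(-39))| = 7940, so the area is 3970.
Summing gcd(|Δx|,|Δy|) over the edges gives the boundary count: gcd(3,14) + gcd(91,10) + gcd(80,74) + gcd(14,70) = 1+1+2+14 = 18.
Pick's theorem gives I = A − B/2 + 1 = 3970 − 18/2 + 1 = 3962, so the closed region contains I + B = 3962 + 18 = 3980 lattice points.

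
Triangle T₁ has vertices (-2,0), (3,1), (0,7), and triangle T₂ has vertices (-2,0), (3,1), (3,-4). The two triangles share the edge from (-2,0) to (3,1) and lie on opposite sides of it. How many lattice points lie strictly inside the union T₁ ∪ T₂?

25

The union is the simple quadrilateral with vertices (-2,0), (0,7), (3,1), (3,-4) in order.
Using the shoelace formula, 2A = |[(-2)·7 − 0·0] + [0·1 − 3·7] + [3·(-4) − 3·1] + [3·0 − (-2)·(-4)]| = 58, so the area is 29.
The number of boundary lattice points is Σ gcd(|Δx|,|Δy|) = gcd(2,7) + gcd(3,6) + gcd(0,5) + gcd(5,4) = 1+3+5+1 = 10.
By Pick's theorem I = A − B/2 + 1 = 29 − 10/2 + 1 = 25.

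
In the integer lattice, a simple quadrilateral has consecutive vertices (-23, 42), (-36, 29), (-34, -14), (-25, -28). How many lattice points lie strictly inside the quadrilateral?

614

The shoelace formula gives twice the area as |[(-23)·29 − (-36)·42] + [(-36)·(-14) − (-34)·29] + [(-34)·(-28) − (-25)·(-14)] + [(-25)·42 − (-23)·(-28)]| = 1243, so the area is 621.5.
Summing gcd(|Δx|,|Δy|) over the edges gives the boundary count: gcd(13,13) + gcd(2,43) + gcd(9,14) + gcd(2,70) = 13+1+1+2 = 17.
By Pick's theorem A = I + B/2 − 1, so I = 621.5 − 17/2 + 1 = 614.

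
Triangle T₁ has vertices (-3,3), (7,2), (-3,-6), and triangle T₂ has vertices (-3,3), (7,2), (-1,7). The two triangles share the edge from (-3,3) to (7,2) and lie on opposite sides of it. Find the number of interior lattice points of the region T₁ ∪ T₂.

The union is the simple quadrilateral with vertices (-3,3), (-3,-6), (7,2), (-1,7) in order.
Using the shoelace formula, 2A = |((-3)·(-6) − (-3)·3) + ((-3)·2 − 7·(-6)) + (7·7 − (-1)·2) + ((-1)·3 − (-3)·7)| = 132, so the area is 66.
The number of boundary lattice points is Σ gcd(|Δx|,|Δy|) = gcd(0,9) + gcd(10,8) + gcd(8,5) + gcd(2,4) = 9+2+1+2 = 14.
By Pick's theorem I = A − B/2 + 1 = 66 − 14/2 + 1 = 60.

60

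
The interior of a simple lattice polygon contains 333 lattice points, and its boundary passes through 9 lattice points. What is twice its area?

673

Pick's theorem states A = I + B/2 − 1, so A = 333 + 9/2 − 1 = 673/2.
Hence 2A = 673.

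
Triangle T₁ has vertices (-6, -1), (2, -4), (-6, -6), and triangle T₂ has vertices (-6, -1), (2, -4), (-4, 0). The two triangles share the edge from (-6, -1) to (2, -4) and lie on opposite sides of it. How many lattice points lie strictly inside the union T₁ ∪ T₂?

The union is the simple quadrilateral with vertices (-6, -1), (-6, -6), (2, -4), (-4, 0) in order.
The shoelace formula gives twice the area as |((-6)·(-6) − (-6)·(-1)) + ((-6)·(-4) − 2·(-6)) + (2·0 − (-4)·(-4)) + ((-4)·(-1) − (-6)·0)| = 54, so the area is 27.
Summing gcd(|Δx|,|Δy|) over the edges gives the boundary count: gcd(0,5) + gcd(8,2) + gcd(6,4) + gcd(2,1) = 5+2+2+1 = 10.
By Pick's theorem I = A − B/2 + 1 = 27 − 10/2 + 1 = 23.

23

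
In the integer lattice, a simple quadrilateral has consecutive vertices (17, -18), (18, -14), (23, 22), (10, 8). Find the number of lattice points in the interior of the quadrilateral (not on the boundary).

The shoelace formula gives twice the area as |(17·(-14) − 18·(-18)) + (18·22 − 23·(-14)) + (23·8 − 10·22) + (10·(-18) − 17·8)| = 452, so the area is 226.
The number of boundary lattice points is Σ gcd(|Δx|,|Δy|) = gcd(1,4) + gcd(5,36) + gcd(13,14) + gcd(7,26) = 1+1+1+1 = 4.
By Pick's theorem A = I + B/2 − 1, so I = 226 − 4/2 + 1 = 225.

225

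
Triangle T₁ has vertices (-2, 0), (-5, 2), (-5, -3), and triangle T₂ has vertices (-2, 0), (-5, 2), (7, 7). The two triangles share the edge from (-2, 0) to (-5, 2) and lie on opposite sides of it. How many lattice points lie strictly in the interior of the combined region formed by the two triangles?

The union is the simple quadrilateral with vertices (-2, 0), (-5, -3), (-5, 2), (7, 7) in order.
By the shoelace formula, twice the signed area is |((-2)·(-3) − (-5)·0) + ((-5)·2 − (-5)·(-3)) + ((-5)·7 − 7·2) + (7·0 − (-2)·7)| = 54, so the area is 27.
The number of boundary lattice points is Σ gcd(|Δx|,|Δy|) = gcd(3,3) + gcd(0,5) + gcd(12,5) + gcd(9,7) = 3+5+1+1 = 10.
By Pick's theorem I = A − B/2 + 1 = 27 − 10/2 + 1 = 23.

23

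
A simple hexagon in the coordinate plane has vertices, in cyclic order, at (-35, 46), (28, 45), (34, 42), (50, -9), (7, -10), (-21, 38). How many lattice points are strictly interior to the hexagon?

2815

By the shoelace formula, twice the signed area is |((-35)·45 − 28·46) + (28·42 − 34·45) + (34·(-9) − 50·42) + (50·(-10) − 7·(-9)) + (7·38 − (-21)·(-10)) + ((-21)·46 − (-35)·38)| = 5640, so the area is 2820.
Summing gcd(|Δx|,|Δy|) over the edges gives the boundary count: gcd(63,1) + gcd(6,3) + gcd(16,51) + gcd(43,1) + gcd(28,48) + gcd(14,8) = 1+3+1+1+4+2 = 12.
By Pick's theorem A = I + B/2 − 1, so I = 2820 − 12/2 + 1 = 2815.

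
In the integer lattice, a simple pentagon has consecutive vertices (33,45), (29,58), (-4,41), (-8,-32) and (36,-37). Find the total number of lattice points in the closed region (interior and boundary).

The shoelace formula gives twice the area as |(33·58 − 29·45) + (29·41 − (-4)·58) + ((-4)·(-32) − (-8)·41) + ((-8)·(-37) − 36·(-32)) + (36·45 − 33·(-37))| = 6775, so the area is 6775/2.
Along each edge there are gcd(|Δx|,|Δy|)+1 lattice points, so counting each shared vertex once the boundary has gcd(4,13) + gcd(33,17) + gcd(4,73) + gcd(44,5) + gcd(3,82) = 1+1+1+1+1 = 5.
Pick's theorem gives I = A − B/2 + 1 = 6775/2 − 5/2 + 1 = 3386, so the closed region contains I + B = 3386 + 5 = 3391 lattice points.

3391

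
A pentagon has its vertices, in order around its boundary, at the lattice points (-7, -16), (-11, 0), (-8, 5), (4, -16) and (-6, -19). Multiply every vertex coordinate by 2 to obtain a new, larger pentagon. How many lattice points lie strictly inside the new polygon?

655

Using the shoelace formula, 2A = |[(-7)·0 − (-11)·(-16)] + [(-11)·5 − (-8)·0] + [(-8)·(-16) − 4·5] + [4·(-19) − (-6)·(-16)] + [(-6)·(-16) − (-7)·(-19)]| = 332, so the area is 166.
The number of boundary lattice points is Σ gcd(|Δx|,|Δy|) = gcd(4,16) + gcd(3,5) + gcd(12,21) + gcd(10,3) + gcd(1,3) = 4+1+3+1+1 = 10.
Scaling by 2 multiplies the area by 2² = 4 (so the new area is 664) and multiplies the boundary lattice-point count by 2, giving 20.
By Pick's theorem, the interior count of the dilated polygon is 664 − 20/2 + 1 = 655.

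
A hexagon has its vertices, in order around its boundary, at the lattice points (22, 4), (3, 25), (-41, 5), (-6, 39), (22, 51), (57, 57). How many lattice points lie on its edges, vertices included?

The number of boundary lattice points is Σ gcd(|Δx|,|Δy|) = gcd(19,21) + gcd(44,20) + gcd(35,34) + gcd(28,12) + gcd(35,6) + gcd(35,53) = 1+4+1+4+1+1 = 12.

12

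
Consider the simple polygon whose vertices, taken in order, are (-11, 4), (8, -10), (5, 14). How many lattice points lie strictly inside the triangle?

By the shoelace formula, twice the signed area is |[(-11)·(-10) − 8·4] + [8·14 − 5·(-10)] + [5·4 − (-11)·14]| = 414, so the area is 207.
The number of boundary lattice points is Σ gcd(|Δx|,|Δy|) = gcd(19,14) + gcd(3,24) + gcd(16,10) = 1+3+2 = 6.
Pick's theorem gives I = A − B/2 + 1 = 207 − 6/2 + 1 = 205.

205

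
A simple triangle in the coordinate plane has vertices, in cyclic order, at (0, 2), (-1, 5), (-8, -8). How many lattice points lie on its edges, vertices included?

The number of boundary lattice points is Σ gcd(|Δx|,|Δy|) = gcd(1,3) + gcd(7,13) + gcd(8,10) = 1+1+2 = 4.

4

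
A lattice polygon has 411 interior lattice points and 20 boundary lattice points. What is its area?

Pick's theorem states A = I + B/2 − 1, so A = 411 + 20/2 − 1 = 420.

420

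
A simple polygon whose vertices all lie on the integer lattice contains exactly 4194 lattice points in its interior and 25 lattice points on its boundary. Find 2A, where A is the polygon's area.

8411

Pick's theorem states A = I + B/2 − 1, so A = 4194 + 25/2 − 1 = 8411/2.
Hence 2A = 8411.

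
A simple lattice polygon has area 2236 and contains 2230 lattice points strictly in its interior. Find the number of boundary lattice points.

Pick's theorem gives A = I + B/2 − 1, so B = 2(A − I + 1) = 2(2236 − 2230 + 1) = 14.

14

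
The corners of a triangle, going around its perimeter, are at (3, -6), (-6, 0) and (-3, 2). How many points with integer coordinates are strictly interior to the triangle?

16

By the shoelace formula, twice the signed area is |(3·0 − (-6)·(-6)) + ((-6)·2 − (-3)·0) + ((-3)·(-6) − 3·2)| = 36, so the area is 18.
The number of boundary lattice points is Σ gcd(|Δx|,|Δy|) = gcd(9,6) + gcd(3,2) + gcd(6,8) = 3+1+2 = 6.
By Pick's theorem A = I + B/2 − 1, so I = 18 − 6/2 + 1 = 16.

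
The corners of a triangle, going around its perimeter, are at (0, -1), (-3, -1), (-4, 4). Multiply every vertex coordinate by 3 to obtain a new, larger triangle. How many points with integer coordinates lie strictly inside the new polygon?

By the shoelace formula, twice the signed area is |(0·(-1) − (-3)·(-1)) + ((-3)·4 − (-4)·(-1)) + ((-4)·(-1) − 0·4)| = 15, so the area is 7.5.
Along each edge there are gcd(|Δx|,|Δy|)+1 lattice points, so counting each shared vertex once the boundary has gcd(3,0) + gcd(1,5) + gcd(4,5) = 3+1+1 = 5.
Scaling by 3 multiplies the area by 3² = 9 (so the new area is 135/2) and multiplies the boundary lattice-point count by 3, giving 15.
By Pick's theorem, the interior count of the dilated polygon is 135/2 − 15/2 + 1 = 61.

61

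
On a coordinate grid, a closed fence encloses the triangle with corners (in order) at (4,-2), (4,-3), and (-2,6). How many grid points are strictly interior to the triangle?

By the shoelace formula, twice the signed area is |(4·(-3) − 4·(-2)) + (4·6 − (-2)·(-3)) + ((-2)·(-2) − 4·6)| = 6, so the area is 3.
Along each edge there are gcd(|Δx|,|Δy|)+1 lattice points, so counting each shared vertex once the boundary has gcd(0,1) + gcd(6,9) + gcd(6,8) = 1+3+2 = 6.
Pick's theorem gives I = A − B/2 + 1 = 3 − 6/2 + 1 = 1.

1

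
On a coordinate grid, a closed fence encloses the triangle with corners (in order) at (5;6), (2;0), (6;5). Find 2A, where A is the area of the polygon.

Using the shoelace formula, 2A = |[5·0 − 2·6] + [2·5 − 6·0] + [6·6 − 5·5]| = 9, so the area is 9/2.

9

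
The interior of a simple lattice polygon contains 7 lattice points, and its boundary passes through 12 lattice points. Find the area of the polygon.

Pick's theorem states A = I + B/2 − 1, so A = 7 + 12/2 − 1 = 12.

12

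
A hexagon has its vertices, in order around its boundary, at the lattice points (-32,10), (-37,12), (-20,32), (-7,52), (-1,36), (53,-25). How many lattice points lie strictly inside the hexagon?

2059

By the shoelace formula, twice the signed area is |((-32)·12 − (-37)·10) + ((-37)·32 − (-20)·12) + ((-20)·52 − (-7)·32) + ((-7)·36 − (-1)·52) + ((-1)·(-25) − 53·36) + (53·10 − (-32)·(-25))| = 4127, so the area is 2063.5.
The number of boundary lattice points is Σ gcd(|Δx|,|Δy|) = gcd(5,2) + gcd(17,20) + gcd(13,20) + gcd(6,16) + gcd(54,61) + gcd(85,35) = 1+1+1+2+1+5 = 11.
By Pick's theorem A = I + B/2 − 1, so I = 2063.5 − 11/2 + 1 = 2059.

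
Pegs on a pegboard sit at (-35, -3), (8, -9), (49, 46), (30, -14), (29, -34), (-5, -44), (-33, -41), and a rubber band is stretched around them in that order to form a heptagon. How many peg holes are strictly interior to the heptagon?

2777

By the shoelace formula, twice the signed area is |[(-35)·(-9) − 8·(-3)] + [8·46 − 49·(-9)] + [49·(-14) − 30·46] + [30·(-34) − 29·(-14)] + [29·(-44) − (-5)·(-34)] + [(-5)·(-41) − (-33)·(-44)] + [(-33)·(-3) − (-35)·(-41)]| = 5561, so the area is 5561/2.
Along each edge there are gcd(|Δx|,|Δy|)+1 lattice points, so counting each shared vertex once the boundary has gcd(43,6) + gcd(41,55) + gcd(19,60) + gcd(1,20) + gcd(34,10) + gcd(28,3) + gcd(2,38) = 1+1+1+1+2+1+2 = 9.
By Pick's theorem A = I + B/2 − 1, so I = 5561/2 − 9/2 + 1 = 2777.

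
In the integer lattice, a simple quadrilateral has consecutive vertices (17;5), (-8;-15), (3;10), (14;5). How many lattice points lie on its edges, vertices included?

10

The number of boundary lattice points is Σ gcd(|Δx|,|Δy|) = gcd(25,20) + gcd(11,25) + gcd(11,5) + gcd(3,0) = 5+1+1+3 = 10.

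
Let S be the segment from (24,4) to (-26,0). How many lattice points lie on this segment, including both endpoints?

The number of lattice points on a segment between lattice points is gcd(|Δx|,|Δy|) + 1 = gcd(50,4) + 1 = 2 + 1 = 3.

3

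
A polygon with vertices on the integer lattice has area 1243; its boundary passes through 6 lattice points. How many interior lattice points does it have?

1241

Pick's theorem A = I + B/2 − 1 rearranges to I = A − B/2 + 1 = 1243 − 6/2 + 1 = 1241.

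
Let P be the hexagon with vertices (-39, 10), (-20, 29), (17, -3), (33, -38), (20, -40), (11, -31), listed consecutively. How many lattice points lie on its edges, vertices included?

32

Summing gcd(|Δx|,|Δy|) over the edges gives the boundary count: gcd(19,19) + gcd(37,32) + gcd(16,35) + gcd(13,2) + gcd(9,9) + gcd(50,41) = 19+1+1+1+9+1 = 32.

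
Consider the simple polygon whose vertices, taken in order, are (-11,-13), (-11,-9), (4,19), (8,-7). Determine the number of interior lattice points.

286

The shoelace formula gives twice the area as |((-11)·(-9) − (-11)·(-13)) + ((-11)·19 − 4·(-9)) + (4·(-7) − 8·19) + (8·(-13) − (-11)·(-7))| = 578, so the area is 289.
Along each edge there are gcd(|Δx|,|Δy|)+1 lattice points, so counting each shared vertex once the boundary has gcd(0,4) + gcd(15,28) + gcd(4,26) + gcd(19,6) = 4+1+2+1 = 8.
Pick's theorem gives I = A − B/2 + 1 = 289 − 8/2 + 1 = 286.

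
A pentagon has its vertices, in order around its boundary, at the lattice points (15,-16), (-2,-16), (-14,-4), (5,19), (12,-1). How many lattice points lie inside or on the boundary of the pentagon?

590

The shoelace formula gives twice the area as |[15·(-16) − (-2)·(-16)] + [(-2)·(-4) − (-14)·(-16)] + [(-14)·19 − 5·(-4)] + [5·(-1) − 12·19] + [12·(-16) − 15·(-1)]| = 1144, so the area is 572.
Summing gcd(|Δx|,|Δy|) over the edges gives the boundary count: gcd(17,0) + gcd(12,12) + gcd(19,23) + gcd(7,20) + gcd(3,15) = 17+12+1+1+3 = 34.
Pick's theorem gives I = A − B/2 + 1 = 572 − 34/2 + 1 = 556, so the closed region contains I + B = 556 + 34 = 590 lattice points.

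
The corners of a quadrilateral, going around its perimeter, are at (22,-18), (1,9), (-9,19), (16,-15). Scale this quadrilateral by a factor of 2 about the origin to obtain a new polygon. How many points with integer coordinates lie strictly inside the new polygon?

362

By the shoelace formula, twice the signed area is |(22·9 − 1·(-18)) + (1·19 − (-9)·9) + ((-9)·(-15) − 16·19) + (16·(-18) − 22·(-15))| = 189, so the area is 189/2.
Summing gcd(|Δx|,|Δy|) over the edges gives the boundary count: gcd(21,27) + gcd(10,10) + gcd(25,34) + gcd(6,3) = 3+10+1+3 = 17.
Scaling by 2 multiplies the area by 2² = 4 (so the new area is 378) and multiplies the boundary lattice-point count by 2, giving 34.
By Pick's theorem, the interior count of the dilated polygon is 378 − 34/2 + 1 = 362.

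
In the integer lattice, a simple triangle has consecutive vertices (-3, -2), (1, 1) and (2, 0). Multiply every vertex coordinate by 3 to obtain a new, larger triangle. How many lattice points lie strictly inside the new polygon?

28

By the shoelace formula, twice the signed area is |[(-3)·1 − 1·(-2)] + [1·0 − 2·1] + [2·(-2) − (-3)·0]| = 7, so the area is 3.5.
Summing gcd(|Δx|,|Δy|) over the edges gives the boundary count: gcd(4,3) + gcd(1,1) + gcd(5,2) = 1+1+1 = 3.
Scaling by 3 multiplies the area by 3² = 9 (so the new area is 63/2) and multiplies the boundary lattice-point count by 3, giving 9.
By Pick's theorem, the interior count of the dilated polygon is 63/2 − 9/2 + 1 = 28.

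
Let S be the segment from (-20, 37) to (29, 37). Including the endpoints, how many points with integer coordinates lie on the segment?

50

The number of lattice points on a segment between lattice points is gcd(|Δx|,|Δy|) + 1 = gcd(49,0) + 1 = 49 + 1 = 50.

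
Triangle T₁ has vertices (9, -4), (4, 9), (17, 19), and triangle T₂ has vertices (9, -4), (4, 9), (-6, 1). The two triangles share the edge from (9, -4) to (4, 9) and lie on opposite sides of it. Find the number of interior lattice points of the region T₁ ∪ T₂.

The union is the simple quadrilateral with vertices (9, -4), (17, 19), (4, 9), (-6, 1) in order.
Using the shoelace formula, 2A = |[9·19 − 17·(-4)] + [17·9 − 4·19] + [4·1 − (-6)·9] + [(-6)·(-4) − 9·1]| = 389, so the area is 389/2.
Summing gcd(|Δx|,|Δy|) over the edges gives the boundary count: gcd(8,23) + gcd(13,10) + gcd(10,8) + gcd(15,5) = 1+1+2+5 = 9.
By Pick's theorem I = A − B/2 + 1 = 389/2 − 9/2 + 1 = 191.

191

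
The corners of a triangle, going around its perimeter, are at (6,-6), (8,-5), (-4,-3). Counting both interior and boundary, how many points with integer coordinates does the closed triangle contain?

11

The shoelace formula gives twice the area as |(6·(-5) − 8·(-6)) + (8·(-3) − (-4)·(-5)) + ((-4)·(-6) − 6·(-3))| = 16, so the area is 8.
The number of boundary lattice points is Σ gcd(|Δx|,|Δy|) = gcd(2,1) + gcd(12,2) + gcd(10,3) = 1+2+1 = 4.
Pick's theorem gives I = A − B/2 + 1 = 8 − 4/2 + 1 = 7, so the closed region contains I + B = 7 + 4 = 11 lattice points.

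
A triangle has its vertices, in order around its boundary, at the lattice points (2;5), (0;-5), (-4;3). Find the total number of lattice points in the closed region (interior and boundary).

Using the shoelace formula, 2A = |(2·(-5) − 0·5) + (0·3 − (-4)·(-5)) + ((-4)·5 − 2·3)| = 56, so the area is 28.
Along each edge there are gcd(|Δx|,|Δy|)+1 lattice points, so counting each shared vertex once the boundary has gcd(2,10) + gcd(4,8) + gcd(6,2) = 2+4+2 = 8.
Pick's theorem gives I = A − B/2 + 1 = 28 − 8/2 + 1 = 25, so the closed region contains I + B = 25 + 8 = 33 lattice points.

33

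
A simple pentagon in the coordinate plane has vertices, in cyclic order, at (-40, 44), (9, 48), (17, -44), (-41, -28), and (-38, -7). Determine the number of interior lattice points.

4264

The shoelace formula gives twice the area as |((-40)·48 − 9·44) + (9·(-44) − 17·48) + (17·(-28) − (-41)·(-44)) + ((-41)·(-7) − (-38)·(-28)) + ((-38)·44 − (-40)·(-7))| = 8537, so the area is 4268.5.
Summing gcd(|Δx|,|Δy|) over the edges gives the boundary count: gcd(49,4) + gcd(8,92) + gcd(58,16) + gcd(3,21) + gcd(2,51) = 1+4+2+3+1 = 11.
By Pick's theorem A = I + B/2 − 1, so I = 4268.5 − 11/2 + 1 = 4264.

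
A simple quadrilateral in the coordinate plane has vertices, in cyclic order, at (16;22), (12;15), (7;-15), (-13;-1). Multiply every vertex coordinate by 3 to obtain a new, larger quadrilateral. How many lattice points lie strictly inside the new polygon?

3502

The shoelace formula gives twice the area as |[16·15 − 12·22] + [12·(-15) − 7·15] + [7·(-1) − (-13)·(-15)] + [(-13)·22 − 16·(-1)]| = 781, so the area is 781/2.
Along each edge there are gcd(|Δx|,|Δy|)+1 lattice points, so counting each shared vertex once the boundary has gcd(4,7) + gcd(5,30) + gcd(20,14) + gcd(29,23) = 1+5+2+1 = 9.
Scaling by 3 multiplies the area by 3² = 9 (so the new area is 7029/2) and multiplies the boundary lattice-point count by 3, giving 27.
By Pick's theorem, the interior count of the dilated polygon is 7029/2 − 27/2 + 1 = 3502.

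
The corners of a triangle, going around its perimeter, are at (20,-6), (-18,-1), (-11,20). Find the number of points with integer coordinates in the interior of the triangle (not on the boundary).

413

By the shoelace formula, twice the signed area is |[20·(-1) − (-18)·(-6)] + [(-18)·20 − (-11)·(-1)] + [(-11)·(-6) − 20·20]| = 833, so the area is 416.5.
Summing gcd(|Δx|,|Δy|) over the edges gives the boundary count: gcd(38,5) + gcd(7,21) + gcd(31,26) = 1+7+1 = 9.
By Pick's theorem A = I + B/2 − 1, so I = 416.5 − 9/2 + 1 = 413.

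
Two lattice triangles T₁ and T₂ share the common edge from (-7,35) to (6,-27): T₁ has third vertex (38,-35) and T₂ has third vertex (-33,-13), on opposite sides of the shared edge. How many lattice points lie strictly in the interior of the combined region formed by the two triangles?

The union is the simple quadrilateral with vertices (-7,35), (38,-35), (6,-27), (-33,-13) in order.
By the shoelace formula, twice the signed area is |[(-7)·(-35) − 38·35] + [38·(-27) − 6·(-35)] + [6·(-13) − (-33)·(-27)] + [(-33)·35 − (-7)·(-13)]| = 4116, so the area is 2058.
Summing gcd(|Δx|,|Δy|) over the edges gives the boundary count: gcd(45,70) + gcd(32,8) + gcd(39,14) + gcd(26,48) = 5+8+1+2 = 16.
By Pick's theorem I = A − B/2 + 1 = 2058 − 16/2 + 1 = 2051.

2051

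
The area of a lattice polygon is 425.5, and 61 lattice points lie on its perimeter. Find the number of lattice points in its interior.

396

Pick's theorem A = I + B/2 − 1 rearranges to I = A − B/2 + 1 = 425.5 − 61/2 + 1 = 396.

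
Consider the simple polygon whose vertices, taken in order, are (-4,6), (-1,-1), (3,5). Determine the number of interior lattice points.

22

The shoelace formula gives twice the area as |((-4)·(-1) − (-1)·6) + ((-1)·5 − 3·(-1)) + (3·6 − (-4)·5)| = 46, so the area is 23.
The number of boundary lattice points is Σ gcd(|Δx|,|Δy|) = gcd(3,7) + gcd(4,6) + gcd(7,1) = 1+2+1 = 4.
Pick's theorem gives I = A − B/2 + 1 = 23 − 4/2 + 1 = 22.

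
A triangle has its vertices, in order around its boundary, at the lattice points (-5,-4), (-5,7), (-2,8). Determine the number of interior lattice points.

By the shoelace formula, twice the signed area is |[(-5)·7 − (-5)·(-4)] + [(-5)·8 − (-2)·7] + [(-2)·(-4) − (-5)·8]| = 33, so the area is 33/2.
Along each edge there are gcd(|Δx|,|Δy|)+1 lattice points, so counting each shared vertex once the boundary has gcd(0,11) + gcd(3,1) + gcd(3,12) = 11+1+3 = 15.
By Pick's theorem A = I + B/2 − 1, so I = 33/2 − 15/2 + 1 = 10.

10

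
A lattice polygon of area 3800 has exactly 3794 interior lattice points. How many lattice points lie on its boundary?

14

Pick's theorem gives A = I + B/2 − 1, so B = 2(A − I + 1) = 2(3800 − 3794 + 1) = 14.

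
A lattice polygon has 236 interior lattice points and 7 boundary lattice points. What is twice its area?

By Pick's theorem, A = I + B/2 − 1 = 236 + 7/2 − 1 = 477/2.
Hence 2A = 477.

477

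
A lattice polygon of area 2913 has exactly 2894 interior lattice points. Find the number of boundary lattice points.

40

Pick's theorem gives A = I + B/2 − 1, so B = 2(A − I + 1) = 2(2913 − 2894 + 1) = 40.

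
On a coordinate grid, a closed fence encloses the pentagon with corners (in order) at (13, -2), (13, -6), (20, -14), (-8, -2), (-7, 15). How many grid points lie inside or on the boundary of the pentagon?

297

By the shoelace formula, twice the signed area is |[13·(-6) − 13·(-2)] + [13·(-14) − 20·(-6)] + [20·(-2) − (-8)·(-14)] + [(-8)·15 − (-7)·(-2)] + [(-7)·(-2) − 13·15]| = 581, so the area is 581/2.
Summing gcd(|Δx|,|Δy|) over the edges gives the boundary count: gcd(0,4) + gcd(7,8) + gcd(28,12) + gcd(1,17) + gcd(20,17) = 4+1+4+1+1 = 11.
Pick's theorem gives I = A − B/2 + 1 = 581/2 − 11/2 + 1 = 286, so the closed region contains I + B = 286 + 11 = 297 lattice points.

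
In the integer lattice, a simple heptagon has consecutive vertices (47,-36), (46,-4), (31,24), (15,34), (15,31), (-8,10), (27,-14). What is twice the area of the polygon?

3271

The shoelace formula gives twice the area as |[47·(-4) − 46·(-36)] + [46·24 − 31·(-4)] + [31·34 − 15·24] + [15·31 − 15·34] + [15·10 − (-8)·31] + [(-8)·(-14) − 27·10] + [27·(-36) − 47·(-14)]| = 3271, so the area is 3271/2.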